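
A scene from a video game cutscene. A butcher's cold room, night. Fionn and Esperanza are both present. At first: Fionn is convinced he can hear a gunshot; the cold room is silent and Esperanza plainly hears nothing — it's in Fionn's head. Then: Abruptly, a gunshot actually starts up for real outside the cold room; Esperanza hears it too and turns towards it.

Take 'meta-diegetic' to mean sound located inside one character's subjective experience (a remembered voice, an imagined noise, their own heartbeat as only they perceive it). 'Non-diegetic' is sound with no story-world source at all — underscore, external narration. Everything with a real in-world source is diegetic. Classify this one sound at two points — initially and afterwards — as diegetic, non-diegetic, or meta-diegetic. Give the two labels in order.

Initially: only Fionn 'hears' it — imagined, in his mind → meta-diegetic.
Afterwards: now there's a real external source and Esperanza hears it too — in the story world → diegetic.

meta-diegetic, diegetic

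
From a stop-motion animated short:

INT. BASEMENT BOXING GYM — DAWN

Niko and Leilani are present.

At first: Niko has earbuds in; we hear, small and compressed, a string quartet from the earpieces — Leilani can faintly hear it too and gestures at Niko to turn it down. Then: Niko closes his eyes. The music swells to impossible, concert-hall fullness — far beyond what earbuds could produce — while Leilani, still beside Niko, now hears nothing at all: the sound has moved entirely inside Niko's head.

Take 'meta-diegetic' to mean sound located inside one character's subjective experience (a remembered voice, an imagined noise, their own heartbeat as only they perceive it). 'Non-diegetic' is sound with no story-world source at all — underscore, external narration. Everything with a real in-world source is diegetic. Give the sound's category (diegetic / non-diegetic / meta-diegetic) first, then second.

diegetic, meta-diegetic

First: the earbuds are a physical source both characters can hear → diegetic.
Second: the music now exists only as Niko's subjective experience; Leilani can no longer hear it → meta-diegetic.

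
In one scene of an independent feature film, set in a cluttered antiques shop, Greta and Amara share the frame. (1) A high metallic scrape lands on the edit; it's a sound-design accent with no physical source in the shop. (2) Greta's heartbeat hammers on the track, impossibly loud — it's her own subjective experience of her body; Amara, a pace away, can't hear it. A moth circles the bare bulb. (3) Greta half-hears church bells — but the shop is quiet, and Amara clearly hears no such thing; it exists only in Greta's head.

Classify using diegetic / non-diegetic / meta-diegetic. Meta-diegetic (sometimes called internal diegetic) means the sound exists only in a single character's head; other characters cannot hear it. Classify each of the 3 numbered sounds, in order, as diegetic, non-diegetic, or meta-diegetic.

non-diegetic, meta-diegetic, meta-diegetic

(1) is non-diegetic: nothing in the scene produces it; it's an accent added for the audience.
(2) is meta-diegetic: it's Greta's internal bodily sensation rendered as sound; only Greta 'hears' it.
(3) is meta-diegetic: Greta alone 'hears' it — an imagined sound, not present in the space.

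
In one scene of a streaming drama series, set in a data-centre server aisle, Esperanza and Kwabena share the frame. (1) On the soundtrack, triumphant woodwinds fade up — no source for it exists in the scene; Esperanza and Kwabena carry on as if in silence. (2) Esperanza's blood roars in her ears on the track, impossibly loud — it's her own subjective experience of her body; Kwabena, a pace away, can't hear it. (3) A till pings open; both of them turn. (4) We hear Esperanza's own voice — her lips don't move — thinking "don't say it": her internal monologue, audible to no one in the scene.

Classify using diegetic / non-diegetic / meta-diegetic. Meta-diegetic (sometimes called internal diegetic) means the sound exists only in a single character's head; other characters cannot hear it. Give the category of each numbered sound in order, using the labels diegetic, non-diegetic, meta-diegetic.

non-diegetic, meta-diegetic, diegetic, meta-diegetic

(1) score with no on-screen or off-screen source; it exists for the audience alone → non-diegetic.
Sound (2): a subjective body sound — Esperanza's private perception, inaudible to Kwabena, so meta-diegetic.
(3) is diegetic: a till is a real object/event in the scene's world.
(4) is meta-diegetic: Esperanza's thought-voice: a private mental sound no other character can hear.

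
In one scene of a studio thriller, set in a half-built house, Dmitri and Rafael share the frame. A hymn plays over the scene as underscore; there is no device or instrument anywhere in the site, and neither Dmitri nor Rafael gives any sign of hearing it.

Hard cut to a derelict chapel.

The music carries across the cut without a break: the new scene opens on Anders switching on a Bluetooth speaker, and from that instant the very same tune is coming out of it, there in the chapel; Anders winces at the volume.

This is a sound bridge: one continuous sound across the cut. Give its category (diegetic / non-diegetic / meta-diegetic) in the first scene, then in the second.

non-diegetic, diegetic

Scene one: there's no in-world source anywhere and no character hears it — underscore for the audience only → non-diegetic.
Scene two: once Anders turns on a Bluetooth speaker, the music has a real source in the story world and Anders reacts to it → diegetic.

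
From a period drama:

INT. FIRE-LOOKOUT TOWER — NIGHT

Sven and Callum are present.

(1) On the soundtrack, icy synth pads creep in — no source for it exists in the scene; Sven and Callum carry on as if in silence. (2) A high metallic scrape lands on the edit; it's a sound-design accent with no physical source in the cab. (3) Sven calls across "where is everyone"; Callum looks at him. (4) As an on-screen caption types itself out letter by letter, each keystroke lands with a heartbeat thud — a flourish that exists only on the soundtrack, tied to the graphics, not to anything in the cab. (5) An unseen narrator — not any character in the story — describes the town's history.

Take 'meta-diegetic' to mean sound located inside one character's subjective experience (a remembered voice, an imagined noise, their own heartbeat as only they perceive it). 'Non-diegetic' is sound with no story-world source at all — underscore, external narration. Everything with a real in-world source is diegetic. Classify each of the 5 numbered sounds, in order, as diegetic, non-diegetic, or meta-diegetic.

non-diegetic, non-diegetic, diegetic, non-diegetic, non-diegetic

Sound (1): it has no source in the story world and no character can hear it — it's underscore, so non-diegetic.
(2) is non-diegetic: nothing in the scene produces it; it's an accent added for the audience.
(3) spoken by a character present in the story world → diegetic.
(4) the caption isn't part of the story world, so neither is the sound tied to it → non-diegetic.
Sound (5): commentary laid over the scene from outside the fiction, so non-diegetic.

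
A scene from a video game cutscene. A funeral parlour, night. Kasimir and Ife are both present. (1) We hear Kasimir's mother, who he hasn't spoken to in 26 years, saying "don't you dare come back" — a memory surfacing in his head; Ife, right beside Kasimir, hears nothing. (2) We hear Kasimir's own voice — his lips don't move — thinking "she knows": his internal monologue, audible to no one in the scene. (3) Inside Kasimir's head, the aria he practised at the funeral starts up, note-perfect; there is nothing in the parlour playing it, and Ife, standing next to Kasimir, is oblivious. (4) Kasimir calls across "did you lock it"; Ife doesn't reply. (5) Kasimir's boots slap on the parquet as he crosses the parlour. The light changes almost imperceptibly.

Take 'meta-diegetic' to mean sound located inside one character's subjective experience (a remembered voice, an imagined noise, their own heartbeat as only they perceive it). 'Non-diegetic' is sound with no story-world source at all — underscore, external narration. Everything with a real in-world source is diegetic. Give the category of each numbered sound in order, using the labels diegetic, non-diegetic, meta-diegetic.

(1) is meta-diegetic: it's Kasimir's recollection rendered as sound; the other character can't hear it.
(2) is meta-diegetic: internal monologue — inside Kasimir's mind, not spoken into the scene.
(3) is meta-diegetic: it lives in Kasimir's subjectivity, not in the parlour.
(4) is diegetic: spoken by a character present in the story world.
(5) is diegetic: a character's body making contact with the set — an in-world sound.

meta-diegetic, meta-diegetic, meta-diegetic, diegetic, diegetic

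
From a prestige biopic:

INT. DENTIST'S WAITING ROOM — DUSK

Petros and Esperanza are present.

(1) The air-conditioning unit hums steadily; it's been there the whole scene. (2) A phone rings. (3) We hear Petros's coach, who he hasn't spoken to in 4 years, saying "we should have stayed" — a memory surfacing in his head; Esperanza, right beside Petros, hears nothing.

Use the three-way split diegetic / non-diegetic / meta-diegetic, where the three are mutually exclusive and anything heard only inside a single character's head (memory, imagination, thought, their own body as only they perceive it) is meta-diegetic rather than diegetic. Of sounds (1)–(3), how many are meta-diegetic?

1

(1) is diegetic: it's the actual ambient sound of the location.
Sound (2): the sound comes from a phone physically present in the location, so diegetic.
(3) is meta-diegetic: a remembered line, private to Petros — not present in the room, not audible to Esperanza.
So 1 of the 3 is meta-diegetic: (3).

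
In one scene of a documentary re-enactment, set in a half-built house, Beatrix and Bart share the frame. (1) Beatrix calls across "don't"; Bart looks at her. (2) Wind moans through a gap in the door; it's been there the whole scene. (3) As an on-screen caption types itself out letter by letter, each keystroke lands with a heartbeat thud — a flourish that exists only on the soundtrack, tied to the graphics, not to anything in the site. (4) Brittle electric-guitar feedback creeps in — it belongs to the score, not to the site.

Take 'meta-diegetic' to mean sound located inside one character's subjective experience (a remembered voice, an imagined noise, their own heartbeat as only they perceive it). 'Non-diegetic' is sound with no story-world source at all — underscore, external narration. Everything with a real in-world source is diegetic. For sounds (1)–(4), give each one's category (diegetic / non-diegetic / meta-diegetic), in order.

(1) on-screen dialogue — Beatrix speaks and Bart is there to hear → diegetic.
(2) wind is part of the location's real environment → diegetic.
(3) is non-diegetic: it accompanies on-screen graphics, not anything inside the story world.
(4) nothing in the site produces it and the characters don't hear it — pure soundtrack → non-diegetic.

diegetic, diegetic, non-diegetic, non-diegetic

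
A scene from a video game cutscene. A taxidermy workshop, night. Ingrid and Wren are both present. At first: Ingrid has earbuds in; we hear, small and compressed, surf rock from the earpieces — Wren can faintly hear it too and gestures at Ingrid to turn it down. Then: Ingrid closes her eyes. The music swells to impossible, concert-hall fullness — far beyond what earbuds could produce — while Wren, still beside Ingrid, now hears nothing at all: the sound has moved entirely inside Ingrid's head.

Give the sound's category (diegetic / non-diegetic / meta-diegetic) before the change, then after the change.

Before the change: the earbuds are a physical source both characters can hear → diegetic.
After the change: the music now exists only as Ingrid's subjective experience; Wren can no longer hear it → meta-diegetic.

diegetic, meta-diegetic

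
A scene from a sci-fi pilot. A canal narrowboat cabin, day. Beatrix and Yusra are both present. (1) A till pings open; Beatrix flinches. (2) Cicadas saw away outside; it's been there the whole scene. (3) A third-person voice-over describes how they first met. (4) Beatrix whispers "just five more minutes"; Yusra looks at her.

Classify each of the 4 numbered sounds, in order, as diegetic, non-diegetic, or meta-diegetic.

(1) is diegetic: an in-world source (a till); characters could hear it.
(2) it's the actual ambient sound of the location → diegetic.
(3) the narrator exists outside the story world, addressing only the audience → non-diegetic.
(4) on-screen dialogue — Beatrix speaks and Yusra is there to hear → diegetic.

diegetic, diegetic, non-diegetic, diegetic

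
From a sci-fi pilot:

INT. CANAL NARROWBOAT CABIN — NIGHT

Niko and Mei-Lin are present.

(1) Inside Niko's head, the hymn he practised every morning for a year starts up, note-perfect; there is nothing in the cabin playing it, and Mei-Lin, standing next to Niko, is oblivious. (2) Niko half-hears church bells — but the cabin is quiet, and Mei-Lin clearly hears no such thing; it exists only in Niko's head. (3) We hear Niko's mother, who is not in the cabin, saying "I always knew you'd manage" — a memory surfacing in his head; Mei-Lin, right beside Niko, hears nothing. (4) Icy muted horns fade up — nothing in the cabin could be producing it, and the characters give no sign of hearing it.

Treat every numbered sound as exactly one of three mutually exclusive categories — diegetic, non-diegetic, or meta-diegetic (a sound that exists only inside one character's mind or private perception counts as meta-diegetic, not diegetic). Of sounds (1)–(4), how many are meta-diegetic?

(1) remembered music, private to Niko — Mei-Lin is oblivious because it isn't in the room → meta-diegetic.
(2) is meta-diegetic: the sound is imagined by Niko; nothing in the story world is producing it and Mei-Lin can't hear it.
Sound (3): the voice is a memory playing only inside Niko's mind; Mei-Lin can't hear it, so meta-diegetic.
(4) nothing in the cabin produces it and the characters don't hear it — pure soundtrack → non-diegetic.
So 3 of the 4 are meta-diegetic: (1), (2), (3).

3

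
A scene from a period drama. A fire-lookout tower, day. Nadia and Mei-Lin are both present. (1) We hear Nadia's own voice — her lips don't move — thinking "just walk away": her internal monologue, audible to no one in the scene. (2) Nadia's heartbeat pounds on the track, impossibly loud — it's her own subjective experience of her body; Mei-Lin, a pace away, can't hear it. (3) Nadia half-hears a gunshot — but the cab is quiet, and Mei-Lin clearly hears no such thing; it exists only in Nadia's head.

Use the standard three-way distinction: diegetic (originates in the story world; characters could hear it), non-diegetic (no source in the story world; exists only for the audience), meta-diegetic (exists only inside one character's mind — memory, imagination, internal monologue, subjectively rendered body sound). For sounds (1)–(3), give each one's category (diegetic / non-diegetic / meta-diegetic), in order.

(1) is meta-diegetic: internal monologue — inside Nadia's mind, not spoken into the scene.
Sound (2): it's Nadia's internal bodily sensation rendered as sound; only Nadia 'hears' it, so meta-diegetic.
(3) Nadia alone 'hears' it — an imagined sound, not present in the space → meta-diegetic.

meta-diegetic, meta-diegetic, meta-diegetic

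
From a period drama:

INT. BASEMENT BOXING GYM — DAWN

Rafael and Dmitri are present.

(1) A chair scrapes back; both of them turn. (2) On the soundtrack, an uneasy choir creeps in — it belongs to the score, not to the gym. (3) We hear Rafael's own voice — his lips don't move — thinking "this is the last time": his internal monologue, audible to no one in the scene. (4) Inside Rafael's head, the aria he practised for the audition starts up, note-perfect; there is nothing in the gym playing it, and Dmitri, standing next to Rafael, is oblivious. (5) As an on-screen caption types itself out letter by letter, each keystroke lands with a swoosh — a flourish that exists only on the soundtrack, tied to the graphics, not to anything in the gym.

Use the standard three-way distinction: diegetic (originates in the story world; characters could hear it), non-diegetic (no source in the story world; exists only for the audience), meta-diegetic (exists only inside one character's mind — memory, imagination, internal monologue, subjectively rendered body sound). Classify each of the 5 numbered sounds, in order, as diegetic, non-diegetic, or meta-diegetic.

(1) a chair is a real object/event in the scene's world → diegetic.
Sound (2): it has no source in the story world and no character can hear it — it's underscore, so non-diegetic.
(3) is meta-diegetic: it's Rafael's unspoken thought, heard only by the audience via his subjectivity.
(4) is meta-diegetic: the music is a memory playing inside Rafael's mind alone; no real-world source, Dmitri can't hear it.
(5) sound married to a title/caption — outside the diegesis by definition → non-diegetic.

diegetic, non-diegetic, meta-diegetic, meta-diegetic, non-diegetic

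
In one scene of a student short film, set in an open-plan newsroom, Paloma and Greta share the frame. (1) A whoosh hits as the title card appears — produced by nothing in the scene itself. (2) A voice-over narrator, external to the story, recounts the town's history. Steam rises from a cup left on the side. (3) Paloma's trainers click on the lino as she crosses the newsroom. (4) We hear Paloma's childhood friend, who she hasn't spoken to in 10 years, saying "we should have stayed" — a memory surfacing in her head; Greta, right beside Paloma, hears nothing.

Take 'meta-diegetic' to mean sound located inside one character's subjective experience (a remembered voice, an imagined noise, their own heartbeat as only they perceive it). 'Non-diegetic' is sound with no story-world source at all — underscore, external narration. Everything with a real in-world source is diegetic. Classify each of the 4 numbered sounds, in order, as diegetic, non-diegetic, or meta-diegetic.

(1) is non-diegetic: an editorial stinger — it belongs to the cut, not the story world.
(2) commentary laid over the scene from outside the fiction → non-diegetic.
(3) is diegetic: a character's body making contact with the set — an in-world sound.
(4) is meta-diegetic: it's Paloma's recollection rendered as sound; the other character can't hear it.

non-diegetic, non-diegetic, diegetic, meta-diegetic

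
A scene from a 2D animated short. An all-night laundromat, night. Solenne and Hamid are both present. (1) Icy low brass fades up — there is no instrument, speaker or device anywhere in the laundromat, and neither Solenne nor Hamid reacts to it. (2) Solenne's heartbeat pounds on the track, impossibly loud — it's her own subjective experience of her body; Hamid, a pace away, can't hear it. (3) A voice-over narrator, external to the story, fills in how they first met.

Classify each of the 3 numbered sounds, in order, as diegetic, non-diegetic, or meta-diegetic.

(1) score with no on-screen or off-screen source; it exists for the audience alone → non-diegetic.
Sound (2): a subjective body sound — Solenne's private perception, inaudible to Hamid, so meta-diegetic.
Sound (3): the narrator exists outside the story world, addressing only the audience, so non-diegetic.

non-diegetic, meta-diegetic, non-diegetic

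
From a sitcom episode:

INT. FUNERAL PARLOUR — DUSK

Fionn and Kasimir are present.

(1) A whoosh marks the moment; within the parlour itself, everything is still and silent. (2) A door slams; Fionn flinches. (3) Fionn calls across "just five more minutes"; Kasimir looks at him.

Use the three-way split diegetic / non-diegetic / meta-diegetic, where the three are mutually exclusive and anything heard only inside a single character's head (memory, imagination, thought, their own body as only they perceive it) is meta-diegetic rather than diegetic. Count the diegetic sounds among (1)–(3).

Sound (1): an editorial stinger — it belongs to the cut, not the story world, so non-diegetic.
(2) a door is a real object/event in the scene's world → diegetic.
Sound (3): Fionn is a character speaking aloud in the scene, so diegetic.
So 2 of the 3 are diegetic: (2), (3).

2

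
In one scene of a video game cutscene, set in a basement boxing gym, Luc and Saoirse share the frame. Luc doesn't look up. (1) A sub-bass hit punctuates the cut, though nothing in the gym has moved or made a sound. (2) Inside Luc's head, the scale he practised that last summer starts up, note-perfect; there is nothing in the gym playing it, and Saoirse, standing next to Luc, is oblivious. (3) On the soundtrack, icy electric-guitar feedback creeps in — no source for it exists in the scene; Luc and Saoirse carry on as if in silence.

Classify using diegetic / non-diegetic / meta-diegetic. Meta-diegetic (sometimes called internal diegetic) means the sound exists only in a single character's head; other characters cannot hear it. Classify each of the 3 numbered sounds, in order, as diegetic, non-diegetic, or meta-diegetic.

non-diegetic, meta-diegetic, non-diegetic

(1) it's a sound-design accent with no in-world source; no one in the scene can hear it → non-diegetic.
Sound (2): remembered music, private to Luc — Saoirse is oblivious because it isn't in the room, so meta-diegetic.
(3) is non-diegetic: it has no source in the story world and no character can hear it — it's underscore.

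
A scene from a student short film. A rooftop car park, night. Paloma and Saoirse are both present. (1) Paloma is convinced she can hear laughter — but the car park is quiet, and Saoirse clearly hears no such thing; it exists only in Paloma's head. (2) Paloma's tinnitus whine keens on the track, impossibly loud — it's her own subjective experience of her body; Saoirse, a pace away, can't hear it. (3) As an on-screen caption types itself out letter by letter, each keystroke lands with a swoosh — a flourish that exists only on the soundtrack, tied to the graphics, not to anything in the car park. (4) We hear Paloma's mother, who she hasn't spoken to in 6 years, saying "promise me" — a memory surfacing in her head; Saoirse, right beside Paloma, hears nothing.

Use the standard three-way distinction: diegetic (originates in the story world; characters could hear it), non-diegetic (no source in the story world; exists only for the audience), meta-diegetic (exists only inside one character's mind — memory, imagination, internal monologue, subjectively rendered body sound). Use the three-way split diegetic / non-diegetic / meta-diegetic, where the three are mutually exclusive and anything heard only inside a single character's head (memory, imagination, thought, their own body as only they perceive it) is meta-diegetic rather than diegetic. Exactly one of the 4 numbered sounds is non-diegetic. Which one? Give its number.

3

Sound (1): Paloma alone 'hears' it — an imagined sound, not present in the space, so meta-diegetic.
(2) it's Paloma's internal bodily sensation rendered as sound; only Paloma 'hears' it → meta-diegetic.
Sound (3): sound married to a title/caption — outside the diegesis by definition, so non-diegetic.
(4) is meta-diegetic: a remembered line, private to Paloma — not present in the room, not audible to Saoirse.
Only (3) is non-diegetic.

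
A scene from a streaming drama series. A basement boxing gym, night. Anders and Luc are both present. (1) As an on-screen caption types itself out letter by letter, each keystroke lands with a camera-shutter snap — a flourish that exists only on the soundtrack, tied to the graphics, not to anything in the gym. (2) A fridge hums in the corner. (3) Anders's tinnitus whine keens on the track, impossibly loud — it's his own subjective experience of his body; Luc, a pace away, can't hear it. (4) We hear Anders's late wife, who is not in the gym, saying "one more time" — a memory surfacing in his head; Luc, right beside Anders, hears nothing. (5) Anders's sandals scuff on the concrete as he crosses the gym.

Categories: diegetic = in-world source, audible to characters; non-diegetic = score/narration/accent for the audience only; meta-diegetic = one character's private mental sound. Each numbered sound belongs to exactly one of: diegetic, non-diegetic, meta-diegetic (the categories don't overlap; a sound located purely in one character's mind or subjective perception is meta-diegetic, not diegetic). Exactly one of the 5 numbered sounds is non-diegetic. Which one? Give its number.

(1) is non-diegetic: it accompanies on-screen graphics, not anything inside the story world.
(2) ambient/room sound belonging to the story's physical space → diegetic.
(3) is meta-diegetic: it's Anders's internal bodily sensation rendered as sound; only Anders 'hears' it.
(4) is meta-diegetic: a remembered line, private to Anders — not present in the room, not audible to Luc.
(5) a character's body making contact with the set — an in-world sound → diegetic.
Only (1) is non-diegetic.

1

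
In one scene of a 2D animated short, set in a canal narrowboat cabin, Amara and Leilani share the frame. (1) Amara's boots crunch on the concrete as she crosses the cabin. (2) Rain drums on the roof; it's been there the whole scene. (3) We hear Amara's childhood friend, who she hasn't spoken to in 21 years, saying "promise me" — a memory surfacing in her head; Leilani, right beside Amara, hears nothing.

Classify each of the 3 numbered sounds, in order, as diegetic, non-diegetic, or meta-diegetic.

(1) is diegetic: it's the physical sound of Amara moving in the space.
(2) rain is part of the location's real environment → diegetic.
(3) is meta-diegetic: the voice is a memory playing only inside Amara's mind; Leilani can't hear it.

diegetic, diegetic, meta-diegetic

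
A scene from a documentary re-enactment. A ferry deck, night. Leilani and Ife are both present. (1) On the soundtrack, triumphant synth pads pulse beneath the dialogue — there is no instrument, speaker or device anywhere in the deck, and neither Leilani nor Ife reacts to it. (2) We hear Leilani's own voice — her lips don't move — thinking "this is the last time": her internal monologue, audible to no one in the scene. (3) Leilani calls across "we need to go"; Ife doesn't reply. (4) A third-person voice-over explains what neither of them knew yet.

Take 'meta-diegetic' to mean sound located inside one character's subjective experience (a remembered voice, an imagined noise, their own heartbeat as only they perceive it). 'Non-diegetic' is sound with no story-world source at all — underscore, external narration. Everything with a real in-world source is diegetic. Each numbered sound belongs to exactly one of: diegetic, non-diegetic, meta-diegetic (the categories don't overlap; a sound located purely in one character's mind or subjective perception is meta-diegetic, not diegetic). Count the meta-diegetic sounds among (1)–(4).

1

(1) is non-diegetic: score with no on-screen or off-screen source; it exists for the audience alone.
(2) is meta-diegetic: internal monologue — inside Leilani's mind, not spoken into the scene.
(3) spoken by a character present in the story world → diegetic.
(4) is non-diegetic: the narrator exists outside the story world, addressing only the audience.
So 1 of the 4 is meta-diegetic: (2).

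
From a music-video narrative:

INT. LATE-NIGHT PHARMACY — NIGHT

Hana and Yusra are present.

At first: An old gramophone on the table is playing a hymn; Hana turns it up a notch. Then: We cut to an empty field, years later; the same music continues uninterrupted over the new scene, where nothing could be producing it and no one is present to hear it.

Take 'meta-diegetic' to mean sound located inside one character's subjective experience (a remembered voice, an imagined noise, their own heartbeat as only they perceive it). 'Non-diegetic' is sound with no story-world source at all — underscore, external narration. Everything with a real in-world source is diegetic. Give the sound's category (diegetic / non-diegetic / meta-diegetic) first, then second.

diegetic, non-diegetic

First: an old gramophone is a real in-scene source and Hana reacts to it → diegetic.
Second: there is no longer any in-world source and no one can hear it — it has become underscore → non-diegetic.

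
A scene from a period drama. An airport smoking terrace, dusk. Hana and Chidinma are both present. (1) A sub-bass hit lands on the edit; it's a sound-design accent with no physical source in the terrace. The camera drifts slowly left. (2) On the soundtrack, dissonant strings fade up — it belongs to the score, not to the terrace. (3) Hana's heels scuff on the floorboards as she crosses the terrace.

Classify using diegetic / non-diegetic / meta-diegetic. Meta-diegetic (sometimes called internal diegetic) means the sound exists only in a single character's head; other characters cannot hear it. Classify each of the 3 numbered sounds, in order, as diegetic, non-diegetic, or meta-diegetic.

Sound (1): nothing in the scene produces it; it's an accent added for the audience, so non-diegetic.
Sound (2): it has no source in the story world and no character can hear it — it's underscore, so non-diegetic.
(3) it's the physical sound of Hana moving in the space → diegetic.

non-diegetic, non-diegetic, diegetic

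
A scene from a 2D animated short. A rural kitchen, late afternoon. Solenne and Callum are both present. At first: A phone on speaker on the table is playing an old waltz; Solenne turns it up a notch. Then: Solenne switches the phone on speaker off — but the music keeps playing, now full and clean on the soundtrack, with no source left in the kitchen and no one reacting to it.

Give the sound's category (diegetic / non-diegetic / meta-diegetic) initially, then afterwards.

Initially: a phone on speaker is a real in-scene source and Solenne reacts to it → diegetic.
Afterwards: there is no longer any in-world source and no one can hear it — it has become underscore → non-diegetic.

diegetic, non-diegetic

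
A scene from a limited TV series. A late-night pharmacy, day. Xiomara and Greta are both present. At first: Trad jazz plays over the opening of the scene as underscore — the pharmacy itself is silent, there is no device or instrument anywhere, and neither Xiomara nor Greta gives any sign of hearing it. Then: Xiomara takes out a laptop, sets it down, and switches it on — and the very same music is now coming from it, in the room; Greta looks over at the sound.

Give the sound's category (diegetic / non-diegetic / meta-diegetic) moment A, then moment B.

non-diegetic, diegetic

Moment A: no in-world source exists and no character can hear it — underscore → non-diegetic.
Moment B: a laptop is now a real source in the story world and the characters hear it → diegetic.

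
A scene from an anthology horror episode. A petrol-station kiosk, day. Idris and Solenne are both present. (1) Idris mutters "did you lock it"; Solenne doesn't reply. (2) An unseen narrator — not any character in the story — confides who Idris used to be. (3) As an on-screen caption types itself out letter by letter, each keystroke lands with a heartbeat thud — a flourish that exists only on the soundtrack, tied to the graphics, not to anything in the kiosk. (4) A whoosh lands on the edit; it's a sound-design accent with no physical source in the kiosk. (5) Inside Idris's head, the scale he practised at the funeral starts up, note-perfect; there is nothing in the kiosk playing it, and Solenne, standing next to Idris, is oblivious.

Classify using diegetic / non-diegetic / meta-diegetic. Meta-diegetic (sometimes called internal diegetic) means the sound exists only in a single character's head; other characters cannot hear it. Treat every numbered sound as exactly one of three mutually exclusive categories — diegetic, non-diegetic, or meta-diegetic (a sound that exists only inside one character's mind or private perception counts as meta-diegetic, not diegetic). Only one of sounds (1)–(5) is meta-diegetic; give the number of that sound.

(1) spoken by a character present in the story world → diegetic.
Sound (2): external voice-over — not a character, not heard by anyone in the scene, so non-diegetic.
(3) the caption isn't part of the story world, so neither is the sound tied to it → non-diegetic.
(4) is non-diegetic: it's a sound-design accent with no in-world source; no one in the scene can hear it.
(5) is meta-diegetic: it lives in Idris's subjectivity, not in the kiosk.
Only (5) is meta-diegetic.

5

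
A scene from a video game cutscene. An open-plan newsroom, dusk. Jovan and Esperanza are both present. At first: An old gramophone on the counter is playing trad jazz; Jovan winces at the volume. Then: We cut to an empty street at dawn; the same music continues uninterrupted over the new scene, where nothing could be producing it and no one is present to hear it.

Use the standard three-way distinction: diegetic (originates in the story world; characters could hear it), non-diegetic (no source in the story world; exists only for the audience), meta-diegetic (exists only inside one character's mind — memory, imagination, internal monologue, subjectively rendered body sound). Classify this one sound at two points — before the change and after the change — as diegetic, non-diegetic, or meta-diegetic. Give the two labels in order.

Before the change: an old gramophone is a real in-scene source and Jovan reacts to it → diegetic.
After the change: there is no longer any in-world source and no one can hear it — it has become underscore → non-diegetic.

diegetic, non-diegetic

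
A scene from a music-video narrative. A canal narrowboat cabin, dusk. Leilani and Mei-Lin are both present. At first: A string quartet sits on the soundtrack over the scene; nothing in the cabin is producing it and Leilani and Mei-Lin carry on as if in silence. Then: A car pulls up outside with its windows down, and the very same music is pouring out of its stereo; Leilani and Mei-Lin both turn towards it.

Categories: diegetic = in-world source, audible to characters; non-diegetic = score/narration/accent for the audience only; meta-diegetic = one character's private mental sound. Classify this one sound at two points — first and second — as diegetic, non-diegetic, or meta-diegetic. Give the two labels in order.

non-diegetic, diegetic

First: no in-world source exists and no character can hear it — underscore → non-diegetic.
Second: the car stereo is now a real source in the story world and the characters hear it → diegetic.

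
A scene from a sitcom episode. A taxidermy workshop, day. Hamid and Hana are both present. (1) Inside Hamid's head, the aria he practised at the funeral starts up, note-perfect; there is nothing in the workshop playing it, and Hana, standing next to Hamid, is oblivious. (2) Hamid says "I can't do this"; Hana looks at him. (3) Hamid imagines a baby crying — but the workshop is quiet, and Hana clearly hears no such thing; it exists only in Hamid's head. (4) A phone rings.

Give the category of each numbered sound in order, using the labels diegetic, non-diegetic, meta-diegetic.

meta-diegetic, diegetic, meta-diegetic, diegetic

(1) is meta-diegetic: the music is a memory playing inside Hamid's mind alone; no real-world source, Hana can't hear it.
(2) is diegetic: spoken by a character present in the story world.
(3) subjective to Hamid: the workshop is silent and Hana hears nothing → meta-diegetic.
Sound (4): an in-world source (a phone); characters could hear it, so diegetic.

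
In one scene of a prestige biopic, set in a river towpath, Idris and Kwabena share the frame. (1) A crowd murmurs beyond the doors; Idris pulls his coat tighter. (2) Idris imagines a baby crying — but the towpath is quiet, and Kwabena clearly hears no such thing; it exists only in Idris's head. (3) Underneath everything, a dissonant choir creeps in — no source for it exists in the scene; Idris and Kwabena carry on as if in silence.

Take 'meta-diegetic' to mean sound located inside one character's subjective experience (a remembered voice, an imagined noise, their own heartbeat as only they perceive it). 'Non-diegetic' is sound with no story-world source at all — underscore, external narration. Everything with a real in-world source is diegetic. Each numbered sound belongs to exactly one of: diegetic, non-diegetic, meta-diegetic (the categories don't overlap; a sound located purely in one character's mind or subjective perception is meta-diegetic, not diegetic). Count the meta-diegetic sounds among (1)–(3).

(1) a crowd is part of the location's real environment → diegetic.
(2) is meta-diegetic: Idris alone 'hears' it — an imagined sound, not present in the space.
Sound (3): it has no source in the story world and no character can hear it — it's underscore, so non-diegetic.
Meta-diegetic: (2) — that's 1.

1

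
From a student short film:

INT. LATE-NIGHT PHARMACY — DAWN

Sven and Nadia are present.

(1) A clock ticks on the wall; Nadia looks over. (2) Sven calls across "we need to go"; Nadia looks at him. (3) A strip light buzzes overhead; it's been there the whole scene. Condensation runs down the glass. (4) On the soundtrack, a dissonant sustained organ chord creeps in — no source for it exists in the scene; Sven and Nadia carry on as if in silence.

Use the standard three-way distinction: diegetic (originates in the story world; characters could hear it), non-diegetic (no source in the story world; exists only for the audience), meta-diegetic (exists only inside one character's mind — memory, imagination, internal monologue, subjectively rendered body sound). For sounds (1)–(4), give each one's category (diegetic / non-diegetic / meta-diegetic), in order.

diegetic, diegetic, diegetic, non-diegetic

Sound (1): an in-world source (a clock); characters could hear it, so diegetic.
(2) is diegetic: spoken by a character present in the story world.
(3) ambient/room sound belonging to the story's physical space → diegetic.
Sound (4): score with no on-screen or off-screen source; it exists for the audience alone, so non-diegetic.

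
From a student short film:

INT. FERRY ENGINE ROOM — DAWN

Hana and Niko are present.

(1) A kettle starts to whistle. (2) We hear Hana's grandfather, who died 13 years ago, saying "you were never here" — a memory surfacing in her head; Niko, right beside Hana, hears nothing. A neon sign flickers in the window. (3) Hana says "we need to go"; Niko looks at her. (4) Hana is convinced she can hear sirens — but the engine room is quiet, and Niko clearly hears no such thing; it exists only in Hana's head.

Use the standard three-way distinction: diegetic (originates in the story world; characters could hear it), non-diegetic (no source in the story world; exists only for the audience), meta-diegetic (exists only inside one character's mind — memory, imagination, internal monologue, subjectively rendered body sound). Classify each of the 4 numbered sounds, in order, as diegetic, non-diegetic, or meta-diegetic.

Sound (1): a kettle is a real object/event in the scene's world, so diegetic.
(2) the voice is a memory playing only inside Hana's mind; Niko can't hear it → meta-diegetic.
(3) is diegetic: on-screen dialogue — Hana speaks and Niko is there to hear.
(4) is meta-diegetic: subjective to Hana: the engine room is silent and Niko hears nothing.

diegetic, meta-diegetic, diegetic, meta-diegetic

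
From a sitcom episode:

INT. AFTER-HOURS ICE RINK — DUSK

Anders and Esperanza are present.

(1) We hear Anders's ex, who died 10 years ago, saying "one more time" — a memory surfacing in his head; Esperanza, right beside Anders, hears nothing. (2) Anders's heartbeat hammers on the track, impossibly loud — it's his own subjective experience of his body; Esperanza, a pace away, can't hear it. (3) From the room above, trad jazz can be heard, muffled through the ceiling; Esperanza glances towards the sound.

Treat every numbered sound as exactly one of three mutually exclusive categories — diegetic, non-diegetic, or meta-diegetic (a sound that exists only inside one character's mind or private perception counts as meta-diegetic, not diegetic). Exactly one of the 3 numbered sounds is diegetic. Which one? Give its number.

3

(1) is meta-diegetic: the voice is a memory playing only inside Anders's mind; Esperanza can't hear it.
(2) is meta-diegetic: it's Anders's internal bodily sensation rendered as sound; only Anders 'hears' it.
Sound (3): it's coming from the room above — a location within the story world — and Esperanza reacts, so diegetic.
Only (3) is diegetic.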